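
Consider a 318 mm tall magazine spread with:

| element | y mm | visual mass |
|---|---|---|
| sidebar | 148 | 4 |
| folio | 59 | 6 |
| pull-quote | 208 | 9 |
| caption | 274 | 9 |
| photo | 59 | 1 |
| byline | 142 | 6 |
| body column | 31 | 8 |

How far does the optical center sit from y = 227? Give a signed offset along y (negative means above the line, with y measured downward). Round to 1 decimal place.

≈ -77.2 mm

Total weight = 4 + 6 + 9 + 9 + 1 + 6 + 8 = 43.
y: moment 6443 / weight 43 ≈ 149.84
Offset from y = 227: 149.84 − 227 ≈ -77.16.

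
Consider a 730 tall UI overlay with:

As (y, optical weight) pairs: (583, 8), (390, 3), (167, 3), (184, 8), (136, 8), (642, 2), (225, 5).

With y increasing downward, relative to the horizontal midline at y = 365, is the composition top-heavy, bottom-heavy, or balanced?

Σw = 8 + 3 + 3 + 8 + 8 + 2 + 5 = 37.
y: moment 11304 / weight 37 ≈ 305.51
Since 305.5 is above (smaller y than) 365, the composition reads top-heavy.

top-heavy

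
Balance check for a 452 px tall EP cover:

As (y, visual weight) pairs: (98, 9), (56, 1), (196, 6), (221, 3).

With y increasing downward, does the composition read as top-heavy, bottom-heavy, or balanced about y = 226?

Σw = 9 + 1 + 6 + 3 = 19.
y: (9·98 + 1·56 + 6·196 + 3·221) / 19 = 2777 / 19 ≈ 146.16
146.2 lies above (smaller y than) the midline 226, so the layout is top-heavy.

top-heavy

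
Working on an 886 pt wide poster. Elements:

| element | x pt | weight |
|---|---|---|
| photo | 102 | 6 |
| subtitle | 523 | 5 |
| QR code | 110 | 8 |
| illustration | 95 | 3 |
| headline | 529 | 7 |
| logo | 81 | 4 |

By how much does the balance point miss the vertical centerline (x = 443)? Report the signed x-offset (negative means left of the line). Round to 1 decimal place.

≈ -187.9 pt

Total weight = 6 + 5 + 8 + 3 + 7 + 4 = 33.
Σw·x = 6·102 + 5·523 + 8·110 + 3·95 + 7·529 + 4·81 = 8419, so x̄ = 8419/33 ≈ 255.12.
Against x = 443, that's 255.12 − 443 = -187.88.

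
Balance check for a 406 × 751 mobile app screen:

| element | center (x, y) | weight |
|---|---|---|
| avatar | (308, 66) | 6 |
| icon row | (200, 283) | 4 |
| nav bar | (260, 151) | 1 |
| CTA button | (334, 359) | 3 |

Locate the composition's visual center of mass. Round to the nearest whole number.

Total weight = 6 + 4 + 1 + 3 = 14.
Σw·x = 6·308 + 4·200 + 1·260 + 3·334 = 3910, so x̄ = 3910/14 ≈ 279.29.
Σw·y = 6·66 + 4·283 + 1·151 + 3·359 = 2756, so ȳ = 2756/14 ≈ 196.86.

(279, 197)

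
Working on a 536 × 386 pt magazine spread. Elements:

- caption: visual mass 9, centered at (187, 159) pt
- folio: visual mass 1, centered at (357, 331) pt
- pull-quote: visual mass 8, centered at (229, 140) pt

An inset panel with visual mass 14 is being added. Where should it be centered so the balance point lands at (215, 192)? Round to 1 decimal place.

After adding the inset panel, total weight = 9 + 1 + 8 + 14 = 32.
x: need Σw·x = 32·215 = 6880. Existing = 9·187 + 1·357 + 8·229 = 3872. Remainder 3008 / 14 ≈ 214.86.
y: need Σw·y = 32·192 = 6144. Existing = 9·159 + 1·331 + 8·140 = 2882. Remainder 3262 / 14 ≈ 233.00.

(214.9, 233.0)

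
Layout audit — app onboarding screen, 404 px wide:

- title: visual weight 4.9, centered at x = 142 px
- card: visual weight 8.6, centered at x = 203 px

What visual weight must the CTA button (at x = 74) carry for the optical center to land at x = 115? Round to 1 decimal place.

Fixed elements: Σw = 4.9 + 8.6 = 13.5, Σw·x = 4.9·142 + 8.6·203 = 2441.6.
Balance at x = 115 requires (2441.6 + w·74) / (13.5 + w) = 115.
Solving: w = (115·13.5 − 2441.6) / (74 − 115) = -889.1 / -41 ≈ 21.69.

w ≈ 21.7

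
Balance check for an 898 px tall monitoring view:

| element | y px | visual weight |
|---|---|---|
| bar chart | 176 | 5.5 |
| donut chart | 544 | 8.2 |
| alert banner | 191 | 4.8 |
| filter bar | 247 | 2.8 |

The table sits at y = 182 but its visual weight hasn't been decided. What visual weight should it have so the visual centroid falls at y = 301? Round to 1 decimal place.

Existing Σw = 21.3 (5.5 + 8.2 + 4.8 + 2.8); existing moment 5.5·176 + 8.2·544 + 4.8·191 + 2.8·247 = 7037.2.
For the centroid to hit 301: (7037.2 + w·182) / (21.3 + w) = 301.
Rearranging, w·(182 − 301) = 301·21.3 − 7037.2 = -625.9, so w ≈ -625.9/-119 = 5.26.

w ≈ 5.3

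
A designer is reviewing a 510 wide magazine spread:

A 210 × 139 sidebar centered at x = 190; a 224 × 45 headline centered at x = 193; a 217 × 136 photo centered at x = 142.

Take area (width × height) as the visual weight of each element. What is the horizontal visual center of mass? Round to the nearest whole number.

x ≈ 170

Areas → weights: sidebar 210·139 = 29190, headline 224·45 = 10080, photo 217·136 = 29512; Σw = 68782.
Σw·x = 29190·190 + 10080·193 + 29512·142 = 11682244, so x̄ = 11682244/68782 ≈ 169.84.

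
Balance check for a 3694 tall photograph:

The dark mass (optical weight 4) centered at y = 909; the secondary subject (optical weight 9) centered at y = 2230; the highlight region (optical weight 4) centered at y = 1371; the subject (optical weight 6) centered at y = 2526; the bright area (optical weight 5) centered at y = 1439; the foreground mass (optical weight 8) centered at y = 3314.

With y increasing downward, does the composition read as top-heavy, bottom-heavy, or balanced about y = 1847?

Σw = 4 + 9 + 4 + 6 + 5 + 8 = 36.
y: moment 78053 / weight 36 ≈ 2168.14
2168.1 vs midline 1847 → bottom-heavy.

bottom-heavy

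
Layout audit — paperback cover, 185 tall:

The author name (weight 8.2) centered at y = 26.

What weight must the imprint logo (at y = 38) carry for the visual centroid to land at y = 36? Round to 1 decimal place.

w ≈ 41.0

Known: weight 8.2 with moment 8.2·26 = 213.2.
Balance at y = 36 requires (213.2 + w·38) / (8.2 + w) = 36.
Rearranging, w·(38 − 36) = 36·8.2 − 213.2 = 82.0, so w ≈ 82.0/2 = 41.00.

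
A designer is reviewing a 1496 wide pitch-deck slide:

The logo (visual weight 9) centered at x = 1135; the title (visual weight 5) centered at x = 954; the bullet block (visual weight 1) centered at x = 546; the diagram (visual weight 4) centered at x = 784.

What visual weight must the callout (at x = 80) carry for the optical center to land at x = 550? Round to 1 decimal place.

Known weights sum to 9 + 5 + 1 + 4 = 19; their moment is 9·1135 + 5·954 + 1·546 + 4·784 = 18667.
For the centroid to hit 550: (18667 + w·80) / (19 + w) = 550.
Rearranging, w·(80 − 550) = 550·19 − 18667 = -8217, so w ≈ -8217/-470 = 17.48.

w ≈ 17.5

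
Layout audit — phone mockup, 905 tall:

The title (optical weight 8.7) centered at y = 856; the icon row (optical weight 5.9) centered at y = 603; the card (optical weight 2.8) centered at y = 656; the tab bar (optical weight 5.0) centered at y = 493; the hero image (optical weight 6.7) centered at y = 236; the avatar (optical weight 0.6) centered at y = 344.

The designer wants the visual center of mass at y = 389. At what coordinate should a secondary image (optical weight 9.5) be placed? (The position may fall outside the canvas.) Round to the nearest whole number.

With the secondary image, Σw becomes 8.7 + 5.9 + 2.8 + 5.0 + 6.7 + 0.6 + 9.5 = 39.2.
Along y: (17094.3 + 9.5·y) / 39.2 = 389 (existing moment 8.7·856 + 5.9·603 + 2.8·656 + 5.0·493 + 6.7·236 + 0.6·344 = 17094.3) ⇒ y = (15248.8 − 17094.3) / 9.5 ≈ -194.26.

y ≈ -194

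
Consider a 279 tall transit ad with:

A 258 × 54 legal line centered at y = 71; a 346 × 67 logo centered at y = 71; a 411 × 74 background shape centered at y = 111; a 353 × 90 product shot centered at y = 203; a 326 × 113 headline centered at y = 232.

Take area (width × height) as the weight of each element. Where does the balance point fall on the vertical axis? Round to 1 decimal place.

Taking area as weight: legal line 258·54 = 13932, logo 346·67 = 23182, background shape 411·74 = 30414, product shot 353·90 = 31770, headline 326·113 = 36838. Sum 136136.
Σw·y = 13932·71 + 23182·71 + 30414·111 + 31770·203 + 36838·232 = 21006774, so ȳ = 21006774/136136 ≈ 154.31.

y ≈ 154.3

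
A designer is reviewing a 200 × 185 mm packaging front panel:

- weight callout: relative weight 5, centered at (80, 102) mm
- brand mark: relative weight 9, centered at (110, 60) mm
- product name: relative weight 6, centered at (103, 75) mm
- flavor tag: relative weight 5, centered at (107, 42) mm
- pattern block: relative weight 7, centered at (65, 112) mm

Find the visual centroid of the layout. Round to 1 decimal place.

Weights sum to 5 + 9 + 6 + 5 + 7 = 32.
x-moment: 5·80 + 9·110 + 6·103 + 5·107 + 7·65 = 2998; centroid 2998/32 ≈ 93.69.
y-moment: 5·102 + 9·60 + 6·75 + 5·42 + 7·112 = 2494; centroid 2494/32 ≈ 77.94.

(93.7, 77.9)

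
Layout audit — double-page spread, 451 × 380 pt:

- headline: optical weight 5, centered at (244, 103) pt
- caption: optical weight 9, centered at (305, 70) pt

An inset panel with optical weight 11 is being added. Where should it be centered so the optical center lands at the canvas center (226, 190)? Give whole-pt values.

New total weight: (5 + 9) + 11 = 25.
Along x: (3965 + 11·x) / 25 = 226 (existing moment 5·244 + 9·305 = 3965) ⇒ x = (5650 − 3965) / 11 ≈ 153.18.
Along y: (1145 + 11·y) / 25 = 190 (existing moment 5·103 + 9·70 = 1145) ⇒ y = (4750 − 1145) / 11 ≈ 327.73.

(153, 328)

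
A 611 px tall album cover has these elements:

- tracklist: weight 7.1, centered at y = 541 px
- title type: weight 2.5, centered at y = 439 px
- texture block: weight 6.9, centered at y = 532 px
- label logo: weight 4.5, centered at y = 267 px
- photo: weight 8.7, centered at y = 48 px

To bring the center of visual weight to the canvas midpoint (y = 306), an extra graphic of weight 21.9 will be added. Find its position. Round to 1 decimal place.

y ≈ 253.9

New total weight: (7.1 + 2.5 + 6.9 + 4.5 + 8.7) + 21.9 = 51.6.
y: need Σw·y = 51.6·306 = 15789.6. Existing = 7.1·541 + 2.5·439 + 6.9·532 + 4.5·267 + 8.7·48 = 10228.5. Remainder 5561.1 / 21.9 ≈ 253.93.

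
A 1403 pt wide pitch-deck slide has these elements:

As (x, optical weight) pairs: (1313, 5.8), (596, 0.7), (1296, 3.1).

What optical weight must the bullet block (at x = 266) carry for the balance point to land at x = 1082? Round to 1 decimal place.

Known weights sum to 5.8 + 0.7 + 3.1 = 9.6; their moment is 5.8·1313 + 0.7·596 + 3.1·1296 = 12050.2.
Set Σw·x/Σw = 1082: (12050.2 + 266w) = 1082·(9.6 + w).
Solving: w = (1082·9.6 − 12050.2) / (266 − 1082) = -1663.0 / -816 ≈ 2.04.

w ≈ 2.0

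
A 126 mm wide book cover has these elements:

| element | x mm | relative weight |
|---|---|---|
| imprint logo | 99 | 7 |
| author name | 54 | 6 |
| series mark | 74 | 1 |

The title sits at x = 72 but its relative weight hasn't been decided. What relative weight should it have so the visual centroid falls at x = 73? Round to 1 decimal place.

Fixed elements: Σw = 7 + 6 + 1 = 14, Σw·x = 7·99 + 6·54 + 1·74 = 1091.
Balance at x = 73 requires (1091 + w·72) / (14 + w) = 73.
Rearranging, w·(72 − 73) = 73·14 − 1091 = -69, so w ≈ -69/-1 = 69.00.

w ≈ 69.0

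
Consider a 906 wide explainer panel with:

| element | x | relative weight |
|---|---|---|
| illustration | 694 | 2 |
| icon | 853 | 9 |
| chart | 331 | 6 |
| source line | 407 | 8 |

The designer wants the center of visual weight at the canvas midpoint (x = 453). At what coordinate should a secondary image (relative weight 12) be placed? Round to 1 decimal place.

x ≈ 204.5

With the secondary image, Σw becomes 2 + 9 + 6 + 8 + 12 = 37.
Along x: (14307 + 12·x) / 37 = 453 (existing moment 2·694 + 9·853 + 6·331 + 8·407 = 14307) ⇒ x = (16761 − 14307) / 12 ≈ 204.50.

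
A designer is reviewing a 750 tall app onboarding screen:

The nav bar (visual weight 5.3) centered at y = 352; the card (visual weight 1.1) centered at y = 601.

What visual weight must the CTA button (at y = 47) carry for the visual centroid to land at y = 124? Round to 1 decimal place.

Existing Σw = 6.4 (5.3 + 1.1); existing moment 5.3·352 + 1.1·601 = 2526.7.
For the centroid to hit 124: (2526.7 + w·47) / (6.4 + w) = 124.
Rearranging, w·(47 − 124) = 124·6.4 − 2526.7 = -1733.1, so w ≈ -1733.1/-77 = 22.51.

w ≈ 22.5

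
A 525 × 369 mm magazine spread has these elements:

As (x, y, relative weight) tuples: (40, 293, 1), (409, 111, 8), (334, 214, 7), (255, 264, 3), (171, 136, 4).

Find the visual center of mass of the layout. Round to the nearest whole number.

(309, 175)

Σw = 1 + 8 + 7 + 3 + 4 = 23.
Σw·x = 1·40 + 8·409 + 7·334 + 3·255 + 4·171 = 7099, so x̄ = 7099/23 ≈ 308.65.
Σw·y = 1·293 + 8·111 + 7·214 + 3·264 + 4·136 = 4015, so ȳ = 4015/23 ≈ 174.57.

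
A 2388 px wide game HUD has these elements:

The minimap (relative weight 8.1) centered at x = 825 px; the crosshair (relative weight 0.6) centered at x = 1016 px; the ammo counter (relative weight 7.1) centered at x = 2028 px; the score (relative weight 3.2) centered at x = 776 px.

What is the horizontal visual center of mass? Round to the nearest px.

Weights sum to 8.1 + 0.6 + 7.1 + 3.2 = 19.0.
x: (8.1·825 + 0.6·1016 + 7.1·2028 + 3.2·776) / 19.0 = 24174.1 / 19.0 ≈ 1272.32

x ≈ 1272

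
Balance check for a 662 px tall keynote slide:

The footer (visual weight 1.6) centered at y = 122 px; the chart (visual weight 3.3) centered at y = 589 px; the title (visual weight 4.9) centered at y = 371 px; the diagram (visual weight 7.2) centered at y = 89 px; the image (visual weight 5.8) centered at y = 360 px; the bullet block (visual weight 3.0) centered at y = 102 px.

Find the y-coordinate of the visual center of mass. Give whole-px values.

Total weight = 1.6 + 3.3 + 4.9 + 7.2 + 5.8 + 3.0 = 25.8.
Σw·y = 1.6·122 + 3.3·589 + 4.9·371 + 7.2·89 + 5.8·360 + 3.0·102 = 6991.6, so ȳ = 6991.6/25.8 ≈ 270.99.

y ≈ 271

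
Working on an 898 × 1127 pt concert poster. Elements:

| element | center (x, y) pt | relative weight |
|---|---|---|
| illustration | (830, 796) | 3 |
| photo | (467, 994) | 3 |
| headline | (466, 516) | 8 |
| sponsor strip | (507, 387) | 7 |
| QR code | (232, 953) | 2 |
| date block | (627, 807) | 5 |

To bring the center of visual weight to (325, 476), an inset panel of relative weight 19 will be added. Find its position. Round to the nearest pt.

(27, 222)

With the inset panel, Σw becomes 3 + 3 + 8 + 7 + 2 + 5 + 19 = 47.
x: need Σw·x = 47·325 = 15275. Existing = 3·830 + 3·467 + 8·466 + 7·507 + 2·232 + 5·627 = 14767. Remainder 508 / 19 ≈ 26.74.
y: need Σw·y = 47·476 = 22372. Existing = 3·796 + 3·994 + 8·516 + 7·387 + 2·953 + 5·807 = 18148. Remainder 4224 / 19 ≈ 222.32.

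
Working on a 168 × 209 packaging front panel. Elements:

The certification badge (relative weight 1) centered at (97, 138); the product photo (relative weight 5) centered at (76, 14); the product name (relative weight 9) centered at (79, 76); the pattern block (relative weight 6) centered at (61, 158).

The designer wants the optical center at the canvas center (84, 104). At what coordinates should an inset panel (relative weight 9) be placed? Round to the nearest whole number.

After adding the inset panel, total weight = 1 + 5 + 9 + 6 + 9 = 30.
Along x: (1554 + 9·x) / 30 = 84 (existing moment 1·97 + 5·76 + 9·79 + 6·61 = 1554) ⇒ x = (2520 − 1554) / 9 ≈ 107.33.
Along y: (1840 + 9·y) / 30 = 104 (existing moment 1·138 + 5·14 + 9·76 + 6·158 = 1840) ⇒ y = (3120 − 1840) / 9 ≈ 142.22.

(107, 142)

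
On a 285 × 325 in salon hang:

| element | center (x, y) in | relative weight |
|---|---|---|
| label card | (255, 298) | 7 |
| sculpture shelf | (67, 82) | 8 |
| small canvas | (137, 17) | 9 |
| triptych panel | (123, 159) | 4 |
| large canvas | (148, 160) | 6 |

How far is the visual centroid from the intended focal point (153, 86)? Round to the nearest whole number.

≈ 47 in

Σw = 7 + 8 + 9 + 4 + 6 = 34.
x: (7·255 + 8·67 + 9·137 + 4·123 + 6·148) / 34 = 4934 / 34 ≈ 145.12
y: (7·298 + 8·82 + 9·17 + 4·159 + 6·160) / 34 = 4491 / 34 ≈ 132.09
From (153, 86): dx = -7.88, dy = 46.09, so the distance is √(dx²+dy²) ≈ 46.76.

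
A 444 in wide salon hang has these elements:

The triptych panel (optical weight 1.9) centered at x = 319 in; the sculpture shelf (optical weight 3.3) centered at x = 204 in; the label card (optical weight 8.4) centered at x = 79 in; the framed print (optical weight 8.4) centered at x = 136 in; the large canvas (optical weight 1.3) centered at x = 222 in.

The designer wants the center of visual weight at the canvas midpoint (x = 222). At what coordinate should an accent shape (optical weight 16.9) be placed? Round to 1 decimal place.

After adding the accent shape, total weight = 1.9 + 3.3 + 8.4 + 8.4 + 1.3 + 16.9 = 40.2.
Along x: (3373.9 + 16.9·x) / 40.2 = 222 (existing moment 1.9·319 + 3.3·204 + 8.4·79 + 8.4·136 + 1.3·222 = 3373.9) ⇒ x = (8924.4 − 3373.9) / 16.9 ≈ 328.43.

x ≈ 328.4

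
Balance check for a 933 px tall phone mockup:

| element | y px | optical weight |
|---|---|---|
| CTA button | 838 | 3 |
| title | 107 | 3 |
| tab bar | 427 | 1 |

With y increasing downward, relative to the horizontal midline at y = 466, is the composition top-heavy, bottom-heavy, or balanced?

balanced

Σw = 3 + 3 + 1 = 7.
y: (3·838 + 3·107 + 1·427) / 7 = 3262 / 7 ≈ 466.00
The centroid 466.00 matches the midline at 466, so the layout is balanced.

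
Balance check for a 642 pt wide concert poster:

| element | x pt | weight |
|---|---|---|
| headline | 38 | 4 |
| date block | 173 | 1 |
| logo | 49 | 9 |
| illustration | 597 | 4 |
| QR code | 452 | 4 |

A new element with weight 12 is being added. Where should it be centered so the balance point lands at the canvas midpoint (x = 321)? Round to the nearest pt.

After adding the new element, total weight = 4 + 1 + 9 + 4 + 4 + 12 = 34.
x: target moment 34×321 = 10914; current 4·38 + 1·173 + 9·49 + 4·597 + 4·452 = 4962; the new element supplies 5952, so x = 5952/12 ≈ 496.00.

x ≈ 496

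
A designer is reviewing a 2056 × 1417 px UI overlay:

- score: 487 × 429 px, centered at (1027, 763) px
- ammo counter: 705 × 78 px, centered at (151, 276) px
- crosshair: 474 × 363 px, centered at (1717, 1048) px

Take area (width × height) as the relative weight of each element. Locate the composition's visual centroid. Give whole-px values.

Taking area as weight: score 487·429 = 208923, ammo counter 705·78 = 54990, crosshair 474·363 = 172062. Sum 435975.
x-moment: 208923·1027 + 54990·151 + 172062·1717 = 518297865; centroid 518297865/435975 ≈ 1188.82.
y-moment: 208923·763 + 54990·276 + 172062·1048 = 354906465; centroid 354906465/435975 ≈ 814.05.

(1189, 814)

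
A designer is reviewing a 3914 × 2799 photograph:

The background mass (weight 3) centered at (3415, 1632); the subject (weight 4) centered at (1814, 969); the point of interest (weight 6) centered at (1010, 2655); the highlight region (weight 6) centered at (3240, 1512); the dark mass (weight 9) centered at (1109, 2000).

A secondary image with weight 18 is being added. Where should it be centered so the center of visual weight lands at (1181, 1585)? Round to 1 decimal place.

New total weight: (3 + 4 + 6 + 6 + 9) + 18 = 46.
Along x: (52982 + 18·x) / 46 = 1181 (existing moment 3·3415 + 4·1814 + 6·1010 + 6·3240 + 9·1109 = 52982) ⇒ x = (54326 − 52982) / 18 ≈ 74.67.
Along y: (51774 + 18·y) / 46 = 1585 (existing moment 3·1632 + 4·969 + 6·2655 + 6·1512 + 9·2000 = 51774) ⇒ y = (72910 − 51774) / 18 ≈ 1174.22.

(74.7, 1174.2)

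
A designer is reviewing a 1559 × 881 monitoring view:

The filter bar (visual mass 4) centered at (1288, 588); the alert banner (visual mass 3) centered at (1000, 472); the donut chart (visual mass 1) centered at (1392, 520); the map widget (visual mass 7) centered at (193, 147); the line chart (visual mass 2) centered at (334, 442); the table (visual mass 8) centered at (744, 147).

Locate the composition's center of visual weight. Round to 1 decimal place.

Weights sum to 4 + 3 + 1 + 7 + 2 + 8 = 25.
x: (4·1288 + 3·1000 + 1·1392 + 7·193 + 2·334 + 8·744) / 25 = 17515 / 25 ≈ 700.60
y: (4·588 + 3·472 + 1·520 + 7·147 + 2·442 + 8·147) / 25 = 7377 / 25 ≈ 295.08

(700.6, 295.1)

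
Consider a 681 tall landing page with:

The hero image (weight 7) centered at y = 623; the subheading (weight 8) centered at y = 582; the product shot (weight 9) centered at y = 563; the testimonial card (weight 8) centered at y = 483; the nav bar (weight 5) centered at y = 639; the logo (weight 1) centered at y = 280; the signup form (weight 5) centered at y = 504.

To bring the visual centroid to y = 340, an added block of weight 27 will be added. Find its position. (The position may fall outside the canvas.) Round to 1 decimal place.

After adding the added block, total weight = 7 + 8 + 9 + 8 + 5 + 1 + 5 + 27 = 70.
y: target moment 70×340 = 23800; current 7·623 + 8·582 + 9·563 + 8·483 + 5·639 + 1·280 + 5·504 = 23943; the added block supplies -143, so y = -143/27 ≈ -5.30.

y ≈ -5.3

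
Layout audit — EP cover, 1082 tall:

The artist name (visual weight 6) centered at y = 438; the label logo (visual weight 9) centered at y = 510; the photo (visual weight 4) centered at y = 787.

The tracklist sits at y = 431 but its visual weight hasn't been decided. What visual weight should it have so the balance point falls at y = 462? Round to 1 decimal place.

Existing Σw = 19 (6 + 9 + 4); existing moment 6·438 + 9·510 + 4·787 = 10366.
For the centroid to hit 462: (10366 + w·431) / (19 + w) = 462.
Rearranging, w·(431 − 462) = 462·19 − 10366 = -1588, so w ≈ -1588/-31 = 51.23.

w ≈ 51.2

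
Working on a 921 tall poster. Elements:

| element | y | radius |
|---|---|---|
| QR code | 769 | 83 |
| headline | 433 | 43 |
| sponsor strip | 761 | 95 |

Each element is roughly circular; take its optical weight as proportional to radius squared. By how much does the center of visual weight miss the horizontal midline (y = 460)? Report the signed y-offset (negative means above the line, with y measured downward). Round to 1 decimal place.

r² weights: QR code 83² = 6889, headline 43² = 1849, sponsor strip 95² = 9025. Total = 17763.
y: (6889·769 + 1849·433 + 9025·761) / 17763 = 12966283 / 17763 ≈ 729.96
Against y = 460, that's 729.96 − 460 = 269.96.

≈ 270.0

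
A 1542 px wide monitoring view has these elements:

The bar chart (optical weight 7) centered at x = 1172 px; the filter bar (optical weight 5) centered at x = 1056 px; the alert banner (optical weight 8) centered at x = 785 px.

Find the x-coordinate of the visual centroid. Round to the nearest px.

Σw = 7 + 5 + 8 = 20.
Σw·x = 7·1172 + 5·1056 + 8·785 = 19764, so x̄ = 19764/20 ≈ 988.20.

x ≈ 988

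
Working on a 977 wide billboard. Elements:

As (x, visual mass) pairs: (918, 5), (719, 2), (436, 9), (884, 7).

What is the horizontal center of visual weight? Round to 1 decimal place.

Σw = 5 + 2 + 9 + 7 = 23.
x: (5·918 + 2·719 + 9·436 + 7·884) / 23 = 16140 / 23 ≈ 701.74

x ≈ 701.7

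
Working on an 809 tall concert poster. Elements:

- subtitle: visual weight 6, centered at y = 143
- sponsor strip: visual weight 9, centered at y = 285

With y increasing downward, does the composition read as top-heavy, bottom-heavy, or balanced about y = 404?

top-heavy

Σw = 6 + 9 = 15.
Σw·y = 6·143 + 9·285 = 3423, so ȳ = 3423/15 ≈ 228.20.
Since 228.2 is above (smaller y than) 404, the composition reads top-heavy.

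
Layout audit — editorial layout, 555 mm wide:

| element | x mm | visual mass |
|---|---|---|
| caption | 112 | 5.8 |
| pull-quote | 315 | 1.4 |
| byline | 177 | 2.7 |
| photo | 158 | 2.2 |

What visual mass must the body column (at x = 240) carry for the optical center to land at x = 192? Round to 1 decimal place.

w ≈ 8.5

Known weights sum to 5.8 + 1.4 + 2.7 + 2.2 = 12.1; their moment is 5.8·112 + 1.4·315 + 2.7·177 + 2.2·158 = 1916.1.
Set Σw·x/Σw = 192: (1916.1 + 240w) = 192·(12.1 + w).
So w = (192·12.1 − 1916.1)/(240 − 192) = 407.1/48 ≈ 8.48.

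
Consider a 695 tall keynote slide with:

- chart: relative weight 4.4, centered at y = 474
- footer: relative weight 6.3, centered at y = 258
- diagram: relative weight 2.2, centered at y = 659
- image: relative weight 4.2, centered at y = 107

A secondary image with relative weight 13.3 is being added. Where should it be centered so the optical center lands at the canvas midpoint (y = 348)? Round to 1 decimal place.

y ≈ 373.6

After adding the secondary image, total weight = 4.4 + 6.3 + 2.2 + 4.2 + 13.3 = 30.4.
y: target moment 30.4×348 = 10579.2; current 4.4·474 + 6.3·258 + 2.2·659 + 4.2·107 = 5610.2; the secondary image supplies 4969.0, so y = 4969.0/13.3 ≈ 373.61.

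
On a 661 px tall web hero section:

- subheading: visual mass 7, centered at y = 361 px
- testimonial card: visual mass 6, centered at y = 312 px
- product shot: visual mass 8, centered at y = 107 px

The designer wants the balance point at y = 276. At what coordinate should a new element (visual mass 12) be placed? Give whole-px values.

After adding the new element, total weight = 7 + 6 + 8 + 12 = 33.
y: need Σw·y = 33·276 = 9108. Existing = 7·361 + 6·312 + 8·107 = 5255. Remainder 3853 / 12 ≈ 321.08.

y ≈ 321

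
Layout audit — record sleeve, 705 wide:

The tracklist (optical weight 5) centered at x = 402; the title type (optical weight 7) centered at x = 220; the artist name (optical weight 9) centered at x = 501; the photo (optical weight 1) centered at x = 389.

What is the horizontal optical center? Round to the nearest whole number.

x ≈ 384

Σw = 5 + 7 + 9 + 1 = 22.
x-moment: 5·402 + 7·220 + 9·501 + 1·389 = 8448; centroid 8448/22 ≈ 384.00.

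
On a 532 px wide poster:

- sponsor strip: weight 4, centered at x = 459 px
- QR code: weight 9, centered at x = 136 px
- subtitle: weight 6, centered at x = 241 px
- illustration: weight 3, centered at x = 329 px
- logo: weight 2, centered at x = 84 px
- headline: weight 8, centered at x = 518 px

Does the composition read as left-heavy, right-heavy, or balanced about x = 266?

Weights sum to 4 + 9 + 6 + 3 + 2 + 8 = 32.
Σw·x = 9805; x̄ = 9805/32 ≈ 306.41.
Since 306.4 is right of 266, the composition reads right-heavy.

right-heavy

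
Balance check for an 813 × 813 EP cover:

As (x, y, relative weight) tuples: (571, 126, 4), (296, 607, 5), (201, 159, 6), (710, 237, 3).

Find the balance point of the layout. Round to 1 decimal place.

Weights sum to 4 + 5 + 6 + 3 = 18.
Σw·x = 4·571 + 5·296 + 6·201 + 3·710 = 7100, so x̄ = 7100/18 ≈ 394.44.
Σw·y = 4·126 + 5·607 + 6·159 + 3·237 = 5204, so ȳ = 5204/18 ≈ 289.11.

(394.4, 289.1)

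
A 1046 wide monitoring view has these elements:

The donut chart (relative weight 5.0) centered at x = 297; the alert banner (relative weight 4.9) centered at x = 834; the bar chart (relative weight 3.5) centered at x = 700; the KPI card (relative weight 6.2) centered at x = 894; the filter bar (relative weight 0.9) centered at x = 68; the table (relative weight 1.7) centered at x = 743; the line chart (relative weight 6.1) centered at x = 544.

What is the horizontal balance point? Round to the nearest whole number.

Total weight = 5.0 + 4.9 + 3.5 + 6.2 + 0.9 + 1.7 + 6.1 = 28.3.
x-moment: 5.0·297 + 4.9·834 + 3.5·700 + 6.2·894 + 0.9·68 + 1.7·743 + 6.1·544 = 18207.1; centroid 18207.1/28.3 ≈ 643.36.

x ≈ 643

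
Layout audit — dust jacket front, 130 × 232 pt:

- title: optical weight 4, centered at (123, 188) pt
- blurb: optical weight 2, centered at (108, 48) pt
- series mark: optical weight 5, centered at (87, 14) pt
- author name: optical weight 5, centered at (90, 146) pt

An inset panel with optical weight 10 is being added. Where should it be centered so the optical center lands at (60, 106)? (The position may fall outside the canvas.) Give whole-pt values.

(-3, 111)

After adding the inset panel, total weight = 4 + 2 + 5 + 5 + 10 = 26.
x: target moment 26×60 = 1560; current 4·123 + 2·108 + 5·87 + 5·90 = 1593; the inset panel supplies -33, so x = -33/10 ≈ -3.30.
y: target moment 26×106 = 2756; current 4·188 + 2·48 + 5·14 + 5·146 = 1648; the inset panel supplies 1108, so y = 1108/10 ≈ 110.80.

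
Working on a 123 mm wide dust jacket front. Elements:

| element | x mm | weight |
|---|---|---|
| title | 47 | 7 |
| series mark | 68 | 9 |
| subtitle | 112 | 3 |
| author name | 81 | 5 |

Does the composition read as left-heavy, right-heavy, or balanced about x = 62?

Σw = 7 + 9 + 3 + 5 = 24.
x-moment: 7·47 + 9·68 + 3·112 + 5·81 = 1682; centroid 1682/24 ≈ 70.08.
70.1 vs midline 62 → right-heavy.

right-heavy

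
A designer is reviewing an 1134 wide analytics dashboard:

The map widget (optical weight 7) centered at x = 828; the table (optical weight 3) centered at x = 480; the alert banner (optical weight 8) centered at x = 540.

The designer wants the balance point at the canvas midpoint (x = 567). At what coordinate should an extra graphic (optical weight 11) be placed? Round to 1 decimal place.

x ≈ 444.3

With the extra graphic, Σw becomes 7 + 3 + 8 + 11 = 29.
Along x: (11556 + 11·x) / 29 = 567 (existing moment 7·828 + 3·480 + 8·540 = 11556) ⇒ x = (16443 − 11556) / 11 ≈ 444.27.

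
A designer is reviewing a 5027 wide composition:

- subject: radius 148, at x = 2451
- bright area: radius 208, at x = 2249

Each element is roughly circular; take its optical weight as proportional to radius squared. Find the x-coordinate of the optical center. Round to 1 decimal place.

Weights ∝ r²: subject 148² = 21904, bright area 208² = 43264; Σw = 65168.
Σw·x = 21904·2451 + 43264·2249 = 150987440, so x̄ = 150987440/65168 ≈ 2316.90.

x ≈ 2316.9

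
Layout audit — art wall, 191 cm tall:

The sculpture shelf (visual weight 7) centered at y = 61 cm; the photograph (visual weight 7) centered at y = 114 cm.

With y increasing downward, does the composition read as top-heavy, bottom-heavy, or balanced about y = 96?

top-heavy

Σw = 7 + 7 = 14.
Σw·y = 7·61 + 7·114 = 1225, so ȳ = 1225/14 ≈ 87.50.
87.5 lies above (smaller y than) the midline 96, so the layout is top-heavy.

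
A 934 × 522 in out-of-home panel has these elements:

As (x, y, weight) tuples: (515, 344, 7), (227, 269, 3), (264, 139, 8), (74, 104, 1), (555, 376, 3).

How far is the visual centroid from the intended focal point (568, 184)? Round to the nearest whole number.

Weights sum to 7 + 3 + 8 + 1 + 3 = 22.
x: (7·515 + 3·227 + 8·264 + 1·74 + 3·555) / 22 = 8137 / 22 ≈ 369.86
y: (7·344 + 3·269 + 8·139 + 1·104 + 3·376) / 22 = 5559 / 22 ≈ 252.68
Relative to (568, 184): Δ = (-198.14, 68.68); |Δ| = √(-198.14² + 68.68²) ≈ 209.70.

≈ 210 in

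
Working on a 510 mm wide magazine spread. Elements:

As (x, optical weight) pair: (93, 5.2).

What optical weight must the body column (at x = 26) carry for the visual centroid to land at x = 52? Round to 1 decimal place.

The single fixed element contributes weight 5.2, moment 5.2·93 = 483.6.
Set Σw·x/Σw = 52: (483.6 + 26w) = 52·(5.2 + w).
Rearranging, w·(26 − 52) = 52·5.2 − 483.6 = -213.2, so w ≈ -213.2/-26 = 8.20.

w ≈ 8.2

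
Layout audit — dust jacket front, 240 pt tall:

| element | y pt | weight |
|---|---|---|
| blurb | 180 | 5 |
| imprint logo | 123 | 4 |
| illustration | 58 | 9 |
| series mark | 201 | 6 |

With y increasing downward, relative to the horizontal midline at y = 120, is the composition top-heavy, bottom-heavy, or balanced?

Total weight = 5 + 4 + 9 + 6 = 24.
y: (5·180 + 4·123 + 9·58 + 6·201) / 24 = 3120 / 24 ≈ 130.00
Since 130.0 is below (larger y than) 120, the composition reads bottom-heavy.

bottom-heavy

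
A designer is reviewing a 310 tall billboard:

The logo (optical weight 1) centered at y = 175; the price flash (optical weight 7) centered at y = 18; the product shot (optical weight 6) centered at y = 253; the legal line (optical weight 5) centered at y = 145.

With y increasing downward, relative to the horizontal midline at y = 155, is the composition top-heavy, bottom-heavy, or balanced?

Σw = 1 + 7 + 6 + 5 = 19.
y-moment: 1·175 + 7·18 + 6·253 + 5·145 = 2544; centroid 2544/19 ≈ 133.89.
Since 133.9 is above (smaller y than) 155, the composition reads top-heavy.

top-heavy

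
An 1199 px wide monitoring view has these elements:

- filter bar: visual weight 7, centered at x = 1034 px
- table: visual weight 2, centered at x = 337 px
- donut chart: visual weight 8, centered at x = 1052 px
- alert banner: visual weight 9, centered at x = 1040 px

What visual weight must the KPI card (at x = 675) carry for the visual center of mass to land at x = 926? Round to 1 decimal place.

w ≈ 6.4

Known weights sum to 7 + 2 + 8 + 9 = 26; their moment is 7·1034 + 2·337 + 8·1052 + 9·1040 = 25688.
For the centroid to hit 926: (25688 + w·675) / (26 + w) = 926.
Solving: w = (926·26 − 25688) / (675 − 926) = -1612 / -251 ≈ 6.42.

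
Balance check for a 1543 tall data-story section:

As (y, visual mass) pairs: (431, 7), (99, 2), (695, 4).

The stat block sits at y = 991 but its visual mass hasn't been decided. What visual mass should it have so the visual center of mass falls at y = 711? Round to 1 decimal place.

w ≈ 11.6

Fixed elements: Σw = 7 + 2 + 4 = 13, Σw·y = 7·431 + 2·99 + 4·695 = 5995.
For the centroid to hit 711: (5995 + w·991) / (13 + w) = 711.
So w = (711·13 − 5995)/(991 − 711) = 3248/280 ≈ 11.60.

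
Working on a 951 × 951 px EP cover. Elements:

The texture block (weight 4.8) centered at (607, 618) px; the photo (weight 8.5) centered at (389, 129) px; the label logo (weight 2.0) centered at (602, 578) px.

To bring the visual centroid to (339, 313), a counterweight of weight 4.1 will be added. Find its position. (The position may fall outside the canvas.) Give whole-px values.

With the counterweight, Σw becomes 4.8 + 8.5 + 2.0 + 4.1 = 19.4.
Along x: (7424.1 + 4.1·x) / 19.4 = 339 (existing moment 4.8·607 + 8.5·389 + 2.0·602 = 7424.1) ⇒ x = (6576.6 − 7424.1) / 4.1 ≈ -206.71.
Along y: (5218.9 + 4.1·y) / 19.4 = 313 (existing moment 4.8·618 + 8.5·129 + 2.0·578 = 5218.9) ⇒ y = (6072.2 − 5218.9) / 4.1 ≈ 208.12.

(-207, 208)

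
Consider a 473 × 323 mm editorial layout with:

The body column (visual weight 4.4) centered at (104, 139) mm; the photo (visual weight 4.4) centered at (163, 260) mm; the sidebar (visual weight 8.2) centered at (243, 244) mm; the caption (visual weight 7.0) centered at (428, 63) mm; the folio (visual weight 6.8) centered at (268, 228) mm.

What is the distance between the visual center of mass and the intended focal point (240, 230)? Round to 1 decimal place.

Total weight = 4.4 + 4.4 + 8.2 + 7.0 + 6.8 = 30.8.
Σw·x = 4.4·104 + 4.4·163 + 8.2·243 + 7.0·428 + 6.8·268 = 7985.8, so x̄ = 7985.8/30.8 ≈ 259.28.
Σw·y = 4.4·139 + 4.4·260 + 8.2·244 + 7.0·63 + 6.8·228 = 5747.8, so ȳ = 5747.8/30.8 ≈ 186.62.
Offset from (240, 230): Δx ≈ 19.28, Δy ≈ -43.38; distance = √(Δx² + Δy²) ≈ 47.47.

≈ 47.5 mm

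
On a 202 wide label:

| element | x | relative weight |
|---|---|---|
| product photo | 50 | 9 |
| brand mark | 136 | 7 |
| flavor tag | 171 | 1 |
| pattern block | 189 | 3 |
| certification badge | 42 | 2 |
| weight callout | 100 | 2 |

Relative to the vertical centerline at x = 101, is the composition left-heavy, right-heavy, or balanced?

Σw = 9 + 7 + 1 + 3 + 2 + 2 = 24.
Σw·x = 2424; x̄ = 2424/24 ≈ 101.00.
101.00 = 101 exactly: balanced.

balanced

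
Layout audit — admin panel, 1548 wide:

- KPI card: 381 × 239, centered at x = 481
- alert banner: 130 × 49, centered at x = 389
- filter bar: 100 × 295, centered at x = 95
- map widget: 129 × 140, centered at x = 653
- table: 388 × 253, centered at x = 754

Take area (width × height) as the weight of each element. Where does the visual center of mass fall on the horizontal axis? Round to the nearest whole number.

x ≈ 555

Areas → weights: KPI card 381·239 = 91059, alert banner 130·49 = 6370, filter bar 100·295 = 29500, map widget 129·140 = 18060, table 388·253 = 98164; Σw = 243153.
x-moment: 91059·481 + 6370·389 + 29500·95 + 18060·653 + 98164·754 = 134888645; centroid 134888645/243153 ≈ 554.75.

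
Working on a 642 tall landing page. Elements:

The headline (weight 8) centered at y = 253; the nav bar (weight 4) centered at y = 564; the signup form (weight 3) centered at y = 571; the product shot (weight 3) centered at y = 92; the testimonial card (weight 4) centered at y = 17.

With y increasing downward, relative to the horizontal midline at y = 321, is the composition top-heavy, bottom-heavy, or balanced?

top-heavy

Total weight = 8 + 4 + 3 + 3 + 4 = 22.
Σw·y = 8·253 + 4·564 + 3·571 + 3·92 + 4·17 = 6337, so ȳ = 6337/22 ≈ 288.05.
288.0 lies above (smaller y than) the midline 321, so the layout is top-heavy.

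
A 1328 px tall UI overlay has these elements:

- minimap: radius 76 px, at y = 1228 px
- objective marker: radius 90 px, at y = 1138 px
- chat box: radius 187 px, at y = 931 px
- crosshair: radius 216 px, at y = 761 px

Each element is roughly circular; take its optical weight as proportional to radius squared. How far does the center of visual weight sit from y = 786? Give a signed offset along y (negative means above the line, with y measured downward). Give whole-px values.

Weights ∝ r²: minimap 76² = 5776, objective marker 90² = 8100, chat box 187² = 34969, crosshair 216² = 46656; Σw = 95501.
y: (5776·1228 + 8100·1138 + 34969·931 + 46656·761) / 95501 = 84372083 / 95501 ≈ 883.47
Offset from y = 786: 883.47 − 786 ≈ 97.47.

≈ 97 px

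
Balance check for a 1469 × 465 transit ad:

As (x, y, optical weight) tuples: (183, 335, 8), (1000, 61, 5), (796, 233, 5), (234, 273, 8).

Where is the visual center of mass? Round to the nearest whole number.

(474, 244)

Total weight = 8 + 5 + 5 + 8 = 26.
Σw·x = 8·183 + 5·1000 + 5·796 + 8·234 = 12316, so x̄ = 12316/26 ≈ 473.69.
Σw·y = 8·335 + 5·61 + 5·233 + 8·273 = 6334, so ȳ = 6334/26 ≈ 243.62.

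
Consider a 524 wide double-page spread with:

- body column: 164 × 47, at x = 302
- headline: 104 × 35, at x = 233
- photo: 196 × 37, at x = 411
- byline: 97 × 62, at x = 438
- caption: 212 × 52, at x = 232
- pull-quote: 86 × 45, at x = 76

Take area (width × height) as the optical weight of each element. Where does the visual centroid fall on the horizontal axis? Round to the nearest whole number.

x ≈ 295

Areas → weights: body column 164·47 = 7708, headline 104·35 = 3640, photo 196·37 = 7252, byline 97·62 = 6014, caption 212·52 = 11024, pull-quote 86·45 = 3870; Σw = 39508.
Σw·x = 11642328; x̄ = 11642328/39508 ≈ 294.68.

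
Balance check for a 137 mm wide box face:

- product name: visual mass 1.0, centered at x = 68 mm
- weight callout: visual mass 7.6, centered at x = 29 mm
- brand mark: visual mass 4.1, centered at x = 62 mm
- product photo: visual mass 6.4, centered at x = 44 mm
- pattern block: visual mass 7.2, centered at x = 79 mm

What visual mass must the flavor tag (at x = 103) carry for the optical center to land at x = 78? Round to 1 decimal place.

w ≈ 26.3

Fixed elements: Σw = 1.0 + 7.6 + 4.1 + 6.4 + 7.2 = 26.3, Σw·x = 1.0·68 + 7.6·29 + 4.1·62 + 6.4·44 + 7.2·79 = 1393.0.
Balance at x = 78 requires (1393.0 + w·103) / (26.3 + w) = 78.
Rearranging, w·(103 − 78) = 78·26.3 − 1393.0 = 658.4, so w ≈ 658.4/25 = 26.34.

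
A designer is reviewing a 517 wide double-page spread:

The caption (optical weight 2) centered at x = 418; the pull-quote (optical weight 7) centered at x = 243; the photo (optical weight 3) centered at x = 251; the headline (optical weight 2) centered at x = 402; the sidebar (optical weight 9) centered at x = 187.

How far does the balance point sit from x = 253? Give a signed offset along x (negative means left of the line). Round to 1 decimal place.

≈ -1.8

Total weight = 2 + 7 + 3 + 2 + 9 = 23.
Σw·x = 2·418 + 7·243 + 3·251 + 2·402 + 9·187 = 5777, so x̄ = 5777/23 ≈ 251.17.
Offset from x = 253: 251.17 − 253 ≈ -1.83.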